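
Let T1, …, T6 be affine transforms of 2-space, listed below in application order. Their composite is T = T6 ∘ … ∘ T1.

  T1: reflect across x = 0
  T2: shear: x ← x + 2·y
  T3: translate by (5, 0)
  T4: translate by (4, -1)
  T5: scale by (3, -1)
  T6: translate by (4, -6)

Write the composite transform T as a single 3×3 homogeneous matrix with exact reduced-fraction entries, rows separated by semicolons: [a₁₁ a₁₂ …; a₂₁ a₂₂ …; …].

T1 = [-1 0 0; 0 1 0; 0 0 1]
T2·T1 = [-1 2 0; 0 1 0; 0 0 1]
T3·…·T1 = [-1 2 5; 0 1 0; 0 0 1]
T4·…·T1 = [-1 2 9; 0 1 -1; 0 0 1]
T5·…·T1 = [-3 6 27; 0 -1 1; 0 0 1]
T6·…·T1 = [-3 6 31; 0 -1 -5; 0 0 1]

T = [-3 6 31; 0 -1 -5; 0 0 1]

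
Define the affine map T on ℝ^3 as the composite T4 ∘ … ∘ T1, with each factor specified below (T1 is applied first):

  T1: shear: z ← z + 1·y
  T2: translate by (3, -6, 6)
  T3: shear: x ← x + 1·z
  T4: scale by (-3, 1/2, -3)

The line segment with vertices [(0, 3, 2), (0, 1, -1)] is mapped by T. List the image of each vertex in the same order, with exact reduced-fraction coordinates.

image vertices: (-42, -3/2, -33), (-27, -5/2, -18)

T1 shear: z ← z + 1·y: (0, 3, 2) → (0, 3, 5); (0, 1, -1) → (0, 1, 0)
T2 translate by (3, -6, 6): (0, 3, 5) → (3, -3, 11); (0, 1, 0) → (3, -5, 6)
T3 shear: x ← x + 1·z: (3, -3, 11) → (14, -3, 11); (3, -5, 6) → (9, -5, 6)
T4 scale by (-3, 1/2, -3): (14, -3, 11) → (-42, -3/2, -33); (9, -5, 6) → (-27, -5/2, -18)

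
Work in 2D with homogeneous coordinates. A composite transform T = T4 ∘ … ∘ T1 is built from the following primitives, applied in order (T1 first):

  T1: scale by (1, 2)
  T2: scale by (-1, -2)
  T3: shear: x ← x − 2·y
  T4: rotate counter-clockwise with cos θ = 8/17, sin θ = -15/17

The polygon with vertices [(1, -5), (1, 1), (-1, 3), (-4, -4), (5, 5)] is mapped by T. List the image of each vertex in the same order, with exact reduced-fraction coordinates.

image vertices: (-28/17, 775/17), (-4/17, -137/17), (20/17, -471/17), (16/17, 548/17), (-20/17, -685/17)

T1 scale by (1, 2): (1, -5) → (1, -10); (1, 1) → (1, 2); (-1, 3) → (-1, 6); (-4, -4) → (-4, -8); (5, 5) → (5, 10)
T2 scale by (-1, -2): (1, -10) → (-1, 20); (1, 2) → (-1, -4); (-1, 6) → (1, -12); (-4, -8) → (4, 16); (5, 10) → (-5, -20)
T3 shear: x ← x − 2·y: (-1, 20) → (-41, 20); (-1, -4) → (7, -4); (1, -12) → (25, -12); (4, 16) → (-28, 16); (-5, -20) → (35, -20)
T4 rotate counter-clockwise with cos θ = 8/17, sin θ = -15/17: (-41, 20) → (-28/17, 775/17); (7, -4) → (-4/17, -137/17); (25, -12) → (20/17, -471/17); (-28, 16) → (16/17, 548/17); (35, -20) → (-20/17, -685/17)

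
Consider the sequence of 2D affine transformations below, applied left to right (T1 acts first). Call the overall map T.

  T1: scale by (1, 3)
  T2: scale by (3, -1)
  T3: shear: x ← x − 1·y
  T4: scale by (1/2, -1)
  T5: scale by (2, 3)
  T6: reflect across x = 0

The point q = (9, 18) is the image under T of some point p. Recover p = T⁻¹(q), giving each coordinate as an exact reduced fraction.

p = (-5, 2)

T1 = [1 0 0; 0 3 0; 0 0 1]
T2·T1 = [3 0 0; 0 -3 0; 0 0 1]
T3·…·T1 = [3 3 0; 0 -3 0; 0 0 1]
T4·…·T1 = [3/2 3/2 0; 0 3 0; 0 0 1]
T5·…·T1 = [3 3 0; 0 9 0; 0 0 1]
T6·…·T1 = [-3 -3 0; 0 9 0; 0 0 1]
det M = -27; M⁻¹ = [-1/3 -1/9 0; 0 1/9 0; 0 0 1]
M⁻¹ · (9, 18)ᵀ = (-5, 2)ᵀ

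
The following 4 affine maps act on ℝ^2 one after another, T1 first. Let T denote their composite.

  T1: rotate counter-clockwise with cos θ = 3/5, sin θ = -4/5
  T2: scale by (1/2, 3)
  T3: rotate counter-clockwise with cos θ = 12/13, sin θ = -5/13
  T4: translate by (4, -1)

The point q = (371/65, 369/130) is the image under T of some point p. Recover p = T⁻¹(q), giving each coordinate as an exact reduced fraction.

p = (-1, 1)

T1 = [3/5 4/5 0; -4/5 3/5 0; 0 0 1]
T2·T1 = [3/10 2/5 0; -12/5 9/5 0; 0 0 1]
T3·…·T1 = [-42/65 69/65 0; -303/130 98/65 0; 0 0 1]
T4·…·T1 = [-42/65 69/65 4; -303/130 98/65 -1; 0 0 1]
det M = 3/2; M⁻¹ = [196/195 -46/65 -922/195; 101/65 -28/65 -432/65; 0 0 1]
M⁻¹ · (371/65, 369/130)ᵀ = (-1, 1)ᵀ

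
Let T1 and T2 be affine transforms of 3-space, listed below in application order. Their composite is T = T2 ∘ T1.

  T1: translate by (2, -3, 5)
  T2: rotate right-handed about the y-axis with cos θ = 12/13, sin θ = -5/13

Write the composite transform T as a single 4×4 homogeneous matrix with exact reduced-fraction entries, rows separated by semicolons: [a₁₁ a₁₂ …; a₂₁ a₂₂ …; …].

T = [12/13 0 -5/13 -1/13; 0 1 0 -3; 5/13 0 12/13 70/13; 0 0 0 1]

T1 = [1 0 0 2; 0 1 0 -3; 0 0 1 5; 0 0 0 1]
T2·T1 = [12/13 0 -5/13 -1/13; 0 1 0 -3; 5/13 0 12/13 70/13; 0 0 0 1]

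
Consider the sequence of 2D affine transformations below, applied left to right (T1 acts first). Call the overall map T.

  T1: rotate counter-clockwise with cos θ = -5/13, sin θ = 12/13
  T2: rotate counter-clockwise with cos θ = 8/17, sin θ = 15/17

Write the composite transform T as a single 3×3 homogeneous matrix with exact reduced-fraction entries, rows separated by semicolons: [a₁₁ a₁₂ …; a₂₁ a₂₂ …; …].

T = [-220/221 -21/221 0; 21/221 -220/221 0; 0 0 1]

T1 = [-5/13 -12/13 0; 12/13 -5/13 0; 0 0 1]
T2·T1 = [-220/221 -21/221 0; 21/221 -220/221 0; 0 0 1]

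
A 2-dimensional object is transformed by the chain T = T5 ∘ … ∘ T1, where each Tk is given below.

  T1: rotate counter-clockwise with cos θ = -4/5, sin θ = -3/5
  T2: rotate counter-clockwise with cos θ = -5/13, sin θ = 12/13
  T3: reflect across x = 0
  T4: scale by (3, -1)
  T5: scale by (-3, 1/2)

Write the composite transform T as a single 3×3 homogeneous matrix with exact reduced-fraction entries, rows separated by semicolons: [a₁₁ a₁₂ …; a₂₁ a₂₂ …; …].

T1 = [-4/5 3/5 0; -3/5 -4/5 0; 0 0 1]
T2·T1 = [56/65 33/65 0; -33/65 56/65 0; 0 0 1]
T3·…·T1 = [-56/65 -33/65 0; -33/65 56/65 0; 0 0 1]
T4·…·T1 = [-168/65 -99/65 0; 33/65 -56/65 0; 0 0 1]
T5·…·T1 = [504/65 297/65 0; 33/130 -28/65 0; 0 0 1]

T = [504/65 297/65 0; 33/130 -28/65 0; 0 0 1]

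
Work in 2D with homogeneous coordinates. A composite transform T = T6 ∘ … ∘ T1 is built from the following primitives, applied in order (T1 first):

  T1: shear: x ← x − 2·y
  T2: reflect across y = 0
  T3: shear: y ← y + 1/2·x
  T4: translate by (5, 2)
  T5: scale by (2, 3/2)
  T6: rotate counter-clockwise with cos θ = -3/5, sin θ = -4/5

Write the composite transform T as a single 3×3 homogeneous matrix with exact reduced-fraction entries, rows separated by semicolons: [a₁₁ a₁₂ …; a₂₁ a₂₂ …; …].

T1 = [1 -2 0; 0 1 0; 0 0 1]
T2·T1 = [1 -2 0; 0 -1 0; 0 0 1]
T3·…·T1 = [1 -2 0; 1/2 -2 0; 0 0 1]
T4·…·T1 = [1 -2 5; 1/2 -2 2; 0 0 1]
T5·…·T1 = [2 -4 10; 3/4 -3 3; 0 0 1]
T6·…·T1 = [-3/5 0 -18/5; -41/20 5 -49/5; 0 0 1]

T = [-3/5 0 -18/5; -41/20 5 -49/5; 0 0 1]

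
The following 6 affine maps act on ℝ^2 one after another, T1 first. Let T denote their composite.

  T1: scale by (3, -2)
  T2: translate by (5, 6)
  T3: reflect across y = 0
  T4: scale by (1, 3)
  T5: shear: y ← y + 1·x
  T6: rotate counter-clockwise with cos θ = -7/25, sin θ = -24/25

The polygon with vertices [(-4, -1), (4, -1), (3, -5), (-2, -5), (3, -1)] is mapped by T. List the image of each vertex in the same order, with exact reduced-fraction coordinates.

image vertices: (-139/5, 77/5), (-287/25, -359/25), (-914/25, -98/25), (-1169/25, 367/25), (-338/25, -266/25)

T1 scale by (3, -2): (-4, -1) → (-12, 2); (4, -1) → (12, 2); (3, -5) → (9, 10); (-2, -5) → (-6, 10); (3, -1) → (9, 2)
T2 translate by (5, 6): (-12, 2) → (-7, 8); (12, 2) → (17, 8); (9, 10) → (14, 16); (-6, 10) → (-1, 16); (9, 2) → (14, 8)
T3 reflect across y = 0: (-7, 8) → (-7, -8); (17, 8) → (17, -8); (14, 16) → (14, -16); (-1, 16) → (-1, -16); (14, 8) → (14, -8)
T4 scale by (1, 3): (-7, -8) → (-7, -24); (17, -8) → (17, -24); (14, -16) → (14, -48); (-1, -16) → (-1, -48); (14, -8) → (14, -24)
T5 shear: y ← y + 1·x: (-7, -24) → (-7, -31); (17, -24) → (17, -7); (14, -48) → (14, -34); (-1, -48) → (-1, -49); (14, -24) → (14, -10)
T6 rotate counter-clockwise with cos θ = -7/25, sin θ = -24/25: (-7, -31) → (-139/5, 77/5); (17, -7) → (-287/25, -359/25); (14, -34) → (-914/25, -98/25); (-1, -49) → (-1169/25, 367/25); (14, -10) → (-338/25, -266/25)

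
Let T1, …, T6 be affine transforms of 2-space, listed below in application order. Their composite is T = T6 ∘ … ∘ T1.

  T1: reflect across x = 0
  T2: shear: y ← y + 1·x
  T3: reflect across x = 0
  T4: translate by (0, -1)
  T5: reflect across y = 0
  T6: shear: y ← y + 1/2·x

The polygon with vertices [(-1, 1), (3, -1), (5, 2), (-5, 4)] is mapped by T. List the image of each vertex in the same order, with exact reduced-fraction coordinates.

T1 reflect across x = 0: (-1, 1) → (1, 1); (3, -1) → (-3, -1); (5, 2) → (-5, 2); (-5, 4) → (5, 4)
T2 shear: y ← y + 1·x: (1, 1) → (1, 2); (-3, -1) → (-3, -4); (-5, 2) → (-5, -3); (5, 4) → (5, 9)
T3 reflect across x = 0: (1, 2) → (-1, 2); (-3, -4) → (3, -4); (-5, -3) → (5, -3); (5, 9) → (-5, 9)
T4 translate by (0, -1): (-1, 2) → (-1, 1); (3, -4) → (3, -5); (5, -3) → (5, -4); (-5, 9) → (-5, 8)
T5 reflect across y = 0: (-1, 1) → (-1, -1); (3, -5) → (3, 5); (5, -4) → (5, 4); (-5, 8) → (-5, -8)
T6 shear: y ← y + 1/2·x: (-1, -1) → (-1, -3/2); (3, 5) → (3, 13/2); (5, 4) → (5, 13/2); (-5, -8) → (-5, -21/2)

image vertices: (-1, -3/2), (3, 13/2), (5, 13/2), (-5, -21/2)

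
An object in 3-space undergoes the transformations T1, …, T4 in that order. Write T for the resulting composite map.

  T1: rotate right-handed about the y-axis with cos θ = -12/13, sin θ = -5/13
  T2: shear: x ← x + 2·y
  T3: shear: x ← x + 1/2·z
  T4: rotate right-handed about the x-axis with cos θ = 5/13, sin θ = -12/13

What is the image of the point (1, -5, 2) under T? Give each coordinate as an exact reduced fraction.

T1 rotate right-handed about the y-axis with cos θ = -12/13, sin θ = -5/13: (1, -5, 2) → (-22/13, -5, -19/13)
T2 shear: x ← x + 2·y: (-22/13, -5, -19/13) → (-152/13, -5, -19/13)
T3 shear: x ← x + 1/2·z: (-152/13, -5, -19/13) → (-323/26, -5, -19/13)
T4 rotate right-handed about the x-axis with cos θ = 5/13, sin θ = -12/13: (-323/26, -5, -19/13) → (-323/26, -553/169, 685/169)

T(p) = (-323/26, -553/169, 685/169)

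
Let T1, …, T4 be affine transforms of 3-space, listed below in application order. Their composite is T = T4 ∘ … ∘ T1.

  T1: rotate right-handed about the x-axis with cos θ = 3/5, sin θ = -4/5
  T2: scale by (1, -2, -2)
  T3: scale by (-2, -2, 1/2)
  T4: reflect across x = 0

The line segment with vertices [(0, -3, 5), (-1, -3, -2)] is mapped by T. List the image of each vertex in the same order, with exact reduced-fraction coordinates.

T1 rotate right-handed about the x-axis with cos θ = 3/5, sin θ = -4/5: (0, -3, 5) → (0, 11/5, 27/5); (-1, -3, -2) → (-1, -17/5, 6/5)
T2 scale by (1, -2, -2): (0, 11/5, 27/5) → (0, -22/5, -54/5); (-1, -17/5, 6/5) → (-1, 34/5, -12/5)
T3 scale by (-2, -2, 1/2): (0, -22/5, -54/5) → (0, 44/5, -27/5); (-1, 34/5, -12/5) → (2, -68/5, -6/5)
T4 reflect across x = 0: (0, 44/5, -27/5) → (0, 44/5, -27/5); (2, -68/5, -6/5) → (-2, -68/5, -6/5)

image vertices: (0, 44/5, -27/5), (-2, -68/5, -6/5)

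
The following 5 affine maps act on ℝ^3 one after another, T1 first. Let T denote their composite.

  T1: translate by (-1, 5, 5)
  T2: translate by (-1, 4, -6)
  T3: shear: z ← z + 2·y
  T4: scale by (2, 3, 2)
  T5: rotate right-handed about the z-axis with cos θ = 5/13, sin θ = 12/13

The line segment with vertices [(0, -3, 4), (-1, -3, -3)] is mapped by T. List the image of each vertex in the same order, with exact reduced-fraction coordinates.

image vertices: (-236/13, 42/13, 30), (-246/13, 18/13, 16)

T1 translate by (-1, 5, 5): (0, -3, 4) → (-1, 2, 9); (-1, -3, -3) → (-2, 2, 2)
T2 translate by (-1, 4, -6): (-1, 2, 9) → (-2, 6, 3); (-2, 2, 2) → (-3, 6, -4)
T3 shear: z ← z + 2·y: (-2, 6, 3) → (-2, 6, 15); (-3, 6, -4) → (-3, 6, 8)
T4 scale by (2, 3, 2): (-2, 6, 15) → (-4, 18, 30); (-3, 6, 8) → (-6, 18, 16)
T5 rotate right-handed about the z-axis with cos θ = 5/13, sin θ = 12/13: (-4, 18, 30) → (-236/13, 42/13, 30); (-6, 18, 16) → (-246/13, 18/13, 16)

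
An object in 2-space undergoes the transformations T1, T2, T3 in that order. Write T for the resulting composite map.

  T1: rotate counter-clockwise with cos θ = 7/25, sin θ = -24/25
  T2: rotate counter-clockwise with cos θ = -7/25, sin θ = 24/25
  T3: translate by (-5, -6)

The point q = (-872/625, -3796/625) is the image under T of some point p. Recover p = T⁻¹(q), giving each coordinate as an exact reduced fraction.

p = (3, -2)

T1 = [7/25 24/25 0; -24/25 7/25 0; 0 0 1]
T2·T1 = [527/625 -336/625 0; 336/625 527/625 0; 0 0 1]
T3·…·T1 = [527/625 -336/625 -5; 336/625 527/625 -6; 0 0 1]
det M = 1; M⁻¹ = [527/625 336/625 4651/625; -336/625 527/625 1482/625; 0 0 1]
M⁻¹ · (-872/625, -3796/625)ᵀ = (3, -2)ᵀ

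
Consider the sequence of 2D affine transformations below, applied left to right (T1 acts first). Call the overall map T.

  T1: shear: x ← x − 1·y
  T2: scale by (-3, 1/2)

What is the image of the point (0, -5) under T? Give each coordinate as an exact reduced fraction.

T(p) = (-15, -5/2)

T1 shear: x ← x − 1·y: (0, -5) → (5, -5)
T2 scale by (-3, 1/2): (5, -5) → (-15, -5/2)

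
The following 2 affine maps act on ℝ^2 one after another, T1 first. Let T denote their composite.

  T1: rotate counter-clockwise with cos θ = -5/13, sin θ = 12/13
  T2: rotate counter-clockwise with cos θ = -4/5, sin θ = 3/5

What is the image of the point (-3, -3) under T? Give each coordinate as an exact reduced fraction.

T1 rotate counter-clockwise with cos θ = -5/13, sin θ = 12/13: (-3, -3) → (51/13, -21/13)
T2 rotate counter-clockwise with cos θ = -4/5, sin θ = 3/5: (51/13, -21/13) → (-141/65, 237/65)

T(p) = (-141/65, 237/65)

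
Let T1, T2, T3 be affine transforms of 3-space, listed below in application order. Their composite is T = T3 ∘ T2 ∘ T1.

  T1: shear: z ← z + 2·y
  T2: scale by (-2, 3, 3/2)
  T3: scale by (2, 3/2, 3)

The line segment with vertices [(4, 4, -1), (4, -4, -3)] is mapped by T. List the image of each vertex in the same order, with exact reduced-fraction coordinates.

T1 shear: z ← z + 2·y: (4, 4, -1) → (4, 4, 7); (4, -4, -3) → (4, -4, -11)
T2 scale by (-2, 3, 3/2): (4, 4, 7) → (-8, 12, 21/2); (4, -4, -11) → (-8, -12, -33/2)
T3 scale by (2, 3/2, 3): (-8, 12, 21/2) → (-16, 18, 63/2); (-8, -12, -33/2) → (-16, -18, -99/2)

image vertices: (-16, 18, 63/2), (-16, -18, -99/2)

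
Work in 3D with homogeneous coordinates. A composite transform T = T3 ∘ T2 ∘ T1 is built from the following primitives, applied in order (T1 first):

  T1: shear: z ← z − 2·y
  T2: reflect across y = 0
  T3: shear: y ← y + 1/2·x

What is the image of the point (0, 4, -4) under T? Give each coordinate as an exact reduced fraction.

T1 shear: z ← z − 2·y: (0, 4, -4) → (0, 4, -12)
T2 reflect across y = 0: (0, 4, -12) → (0, -4, -12)
T3 shear: y ← y + 1/2·x: (0, -4, -12) → (0, -4, -12)

T(p) = (0, -4, -12)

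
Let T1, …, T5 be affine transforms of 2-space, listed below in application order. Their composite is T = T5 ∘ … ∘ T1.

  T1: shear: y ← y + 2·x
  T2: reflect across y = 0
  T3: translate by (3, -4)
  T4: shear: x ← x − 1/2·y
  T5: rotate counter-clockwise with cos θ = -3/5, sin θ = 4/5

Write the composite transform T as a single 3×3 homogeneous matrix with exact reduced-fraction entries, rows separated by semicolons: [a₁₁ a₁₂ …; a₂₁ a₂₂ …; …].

T = [2/5 1/2 1/5; 14/5 1 32/5; 0 0 1]

T1 = [1 0 0; 2 1 0; 0 0 1]
T2·T1 = [1 0 0; -2 -1 0; 0 0 1]
T3·…·T1 = [1 0 3; -2 -1 -4; 0 0 1]
T4·…·T1 = [2 1/2 5; -2 -1 -4; 0 0 1]
T5·…·T1 = [2/5 1/2 1/5; 14/5 1 32/5; 0 0 1]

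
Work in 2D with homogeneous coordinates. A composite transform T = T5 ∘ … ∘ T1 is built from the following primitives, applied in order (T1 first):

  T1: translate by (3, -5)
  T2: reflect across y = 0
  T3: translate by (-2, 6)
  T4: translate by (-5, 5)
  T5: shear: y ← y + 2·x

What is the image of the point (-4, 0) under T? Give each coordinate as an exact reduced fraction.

T(p) = (-8, 0)

T1 translate by (3, -5): (-4, 0) → (-1, -5)
T2 reflect across y = 0: (-1, -5) → (-1, 5)
T3 translate by (-2, 6): (-1, 5) → (-3, 11)
T4 translate by (-5, 5): (-3, 11) → (-8, 16)
T5 shear: y ← y + 2·x: (-8, 16) → (-8, 0)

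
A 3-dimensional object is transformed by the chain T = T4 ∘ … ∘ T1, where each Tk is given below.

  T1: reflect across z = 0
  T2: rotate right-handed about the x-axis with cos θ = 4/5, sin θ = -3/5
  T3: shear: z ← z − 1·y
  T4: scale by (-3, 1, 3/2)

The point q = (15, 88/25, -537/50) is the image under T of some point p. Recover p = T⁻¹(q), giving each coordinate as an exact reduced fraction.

T1 = [1 0 0 0; 0 1 0 0; 0 0 -1 0; 0 0 0 1]
T2·T1 = [1 0 0 0; 0 4/5 -3/5 0; 0 -3/5 -4/5 0; 0 0 0 1]
T3·…·T1 = [1 0 0 0; 0 4/5 -3/5 0; 0 -7/5 -1/5 0; 0 0 0 1]
T4·…·T1 = [-3 0 0 0; 0 4/5 -3/5 0; 0 -21/10 -3/10 0; 0 0 0 1]
det M = 9/2; M⁻¹ = [-1/3 0 0 0; 0 1/5 -2/5 0; 0 -7/5 -8/15 0; 0 0 0 1]
M⁻¹ · (15, 88/25, -537/50)ᵀ = (-5, 5, 4/5)ᵀ

p = (-5, 5, 4/5)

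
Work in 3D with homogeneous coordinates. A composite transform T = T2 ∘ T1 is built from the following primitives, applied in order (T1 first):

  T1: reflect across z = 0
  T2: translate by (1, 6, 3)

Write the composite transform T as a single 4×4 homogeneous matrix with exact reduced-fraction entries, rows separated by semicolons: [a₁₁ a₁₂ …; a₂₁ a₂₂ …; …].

T1 = [1 0 0 0; 0 1 0 0; 0 0 -1 0; 0 0 0 1]
T2·T1 = [1 0 0 1; 0 1 0 6; 0 0 -1 3; 0 0 0 1]

T = [1 0 0 1; 0 1 0 6; 0 0 -1 3; 0 0 0 1]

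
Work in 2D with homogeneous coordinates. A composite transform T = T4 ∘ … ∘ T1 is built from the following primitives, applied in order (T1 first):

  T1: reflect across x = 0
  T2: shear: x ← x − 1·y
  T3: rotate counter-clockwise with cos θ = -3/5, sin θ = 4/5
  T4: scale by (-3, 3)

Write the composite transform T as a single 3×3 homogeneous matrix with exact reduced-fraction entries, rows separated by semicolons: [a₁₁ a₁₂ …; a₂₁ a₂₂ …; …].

T = [-9/5 3/5 0; -12/5 -21/5 0; 0 0 1]

T1 = [-1 0 0; 0 1 0; 0 0 1]
T2·T1 = [-1 -1 0; 0 1 0; 0 0 1]
T3·…·T1 = [3/5 -1/5 0; -4/5 -7/5 0; 0 0 1]
T4·…·T1 = [-9/5 3/5 0; -12/5 -21/5 0; 0 0 1]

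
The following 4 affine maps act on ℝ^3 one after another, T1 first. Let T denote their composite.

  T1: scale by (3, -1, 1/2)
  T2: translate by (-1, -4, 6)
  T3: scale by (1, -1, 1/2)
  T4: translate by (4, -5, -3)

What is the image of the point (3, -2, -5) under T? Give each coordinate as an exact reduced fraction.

T1 scale by (3, -1, 1/2): (3, -2, -5) → (9, 2, -5/2)
T2 translate by (-1, -4, 6): (9, 2, -5/2) → (8, -2, 7/2)
T3 scale by (1, -1, 1/2): (8, -2, 7/2) → (8, 2, 7/4)
T4 translate by (4, -5, -3): (8, 2, 7/4) → (12, -3, -5/4)

T(p) = (12, -3, -5/4)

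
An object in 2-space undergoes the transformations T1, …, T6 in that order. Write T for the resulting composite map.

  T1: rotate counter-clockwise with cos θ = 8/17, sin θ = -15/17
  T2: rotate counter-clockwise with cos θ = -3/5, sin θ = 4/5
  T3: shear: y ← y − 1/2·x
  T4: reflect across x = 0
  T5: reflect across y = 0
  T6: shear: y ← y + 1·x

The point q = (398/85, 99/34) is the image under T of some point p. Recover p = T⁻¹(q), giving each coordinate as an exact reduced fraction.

p = (-5/2, 4)

T1 = [8/17 15/17 0; -15/17 8/17 0; 0 0 1]
T2·T1 = [36/85 -77/85 0; 77/85 36/85 0; 0 0 1]
T3·…·T1 = [36/85 -77/85 0; 59/85 149/170 0; 0 0 1]
T4·…·T1 = [-36/85 77/85 0; 59/85 149/170 0; 0 0 1]
T5·…·T1 = [-36/85 77/85 0; -59/85 -149/170 0; 0 0 1]
T6·…·T1 = [-36/85 77/85 0; -19/17 1/34 0; 0 0 1]
det M = 1; M⁻¹ = [1/34 -77/85 0; 19/17 -36/85 0; 0 0 1]
M⁻¹ · (398/85, 99/34)ᵀ = (-5/2, 4)ᵀ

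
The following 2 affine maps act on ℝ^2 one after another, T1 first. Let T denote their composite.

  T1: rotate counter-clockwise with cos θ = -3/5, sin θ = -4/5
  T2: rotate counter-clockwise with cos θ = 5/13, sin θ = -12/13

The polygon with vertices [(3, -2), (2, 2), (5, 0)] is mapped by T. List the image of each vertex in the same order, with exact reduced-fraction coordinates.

T1 rotate counter-clockwise with cos θ = -3/5, sin θ = -4/5: (3, -2) → (-17/5, -6/5); (2, 2) → (2/5, -14/5); (5, 0) → (-3, -4)
T2 rotate counter-clockwise with cos θ = 5/13, sin θ = -12/13: (-17/5, -6/5) → (-157/65, 174/65); (2/5, -14/5) → (-158/65, -94/65); (-3, -4) → (-63/13, 16/13)

image vertices: (-157/65, 174/65), (-158/65, -94/65), (-63/13, 16/13)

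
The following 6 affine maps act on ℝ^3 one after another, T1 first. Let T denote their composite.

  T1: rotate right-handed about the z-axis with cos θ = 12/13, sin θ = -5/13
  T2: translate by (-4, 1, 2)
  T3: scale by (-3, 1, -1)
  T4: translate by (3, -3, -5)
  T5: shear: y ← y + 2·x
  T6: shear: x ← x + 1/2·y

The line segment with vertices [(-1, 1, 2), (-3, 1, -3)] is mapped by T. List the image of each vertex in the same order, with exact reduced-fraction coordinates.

image vertices: (855/26, 423/13, -9), (1153/26, 577/13, -4)

T1 rotate right-handed about the z-axis with cos θ = 12/13, sin θ = -5/13: (-1, 1, 2) → (-7/13, 17/13, 2); (-3, 1, -3) → (-31/13, 27/13, -3)
T2 translate by (-4, 1, 2): (-7/13, 17/13, 2) → (-59/13, 30/13, 4); (-31/13, 27/13, -3) → (-83/13, 40/13, -1)
T3 scale by (-3, 1, -1): (-59/13, 30/13, 4) → (177/13, 30/13, -4); (-83/13, 40/13, -1) → (249/13, 40/13, 1)
T4 translate by (3, -3, -5): (177/13, 30/13, -4) → (216/13, -9/13, -9); (249/13, 40/13, 1) → (288/13, 1/13, -4)
T5 shear: y ← y + 2·x: (216/13, -9/13, -9) → (216/13, 423/13, -9); (288/13, 1/13, -4) → (288/13, 577/13, -4)
T6 shear: x ← x + 1/2·y: (216/13, 423/13, -9) → (855/26, 423/13, -9); (288/13, 577/13, -4) → (1153/26, 577/13, -4)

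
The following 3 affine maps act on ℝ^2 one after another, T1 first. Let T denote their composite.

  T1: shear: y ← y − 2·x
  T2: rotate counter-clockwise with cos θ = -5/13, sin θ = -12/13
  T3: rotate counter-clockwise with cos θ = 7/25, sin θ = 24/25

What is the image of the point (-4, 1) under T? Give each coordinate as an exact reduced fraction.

T(p) = (824/325, 3093/325)

T1 shear: y ← y − 2·x: (-4, 1) → (-4, 9)
T2 rotate counter-clockwise with cos θ = -5/13, sin θ = -12/13: (-4, 9) → (128/13, 3/13)
T3 rotate counter-clockwise with cos θ = 7/25, sin θ = 24/25: (128/13, 3/13) → (824/325, 3093/325)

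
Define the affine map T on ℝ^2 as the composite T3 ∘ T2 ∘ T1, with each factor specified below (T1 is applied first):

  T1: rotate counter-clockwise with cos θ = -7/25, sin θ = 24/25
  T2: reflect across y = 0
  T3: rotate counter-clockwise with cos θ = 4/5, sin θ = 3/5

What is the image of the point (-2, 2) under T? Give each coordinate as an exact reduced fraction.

T1 rotate counter-clockwise with cos θ = -7/25, sin θ = 24/25: (-2, 2) → (-34/25, -62/25)
T2 reflect across y = 0: (-34/25, -62/25) → (-34/25, 62/25)
T3 rotate counter-clockwise with cos θ = 4/5, sin θ = 3/5: (-34/25, 62/25) → (-322/125, 146/125)

T(p) = (-322/125, 146/125)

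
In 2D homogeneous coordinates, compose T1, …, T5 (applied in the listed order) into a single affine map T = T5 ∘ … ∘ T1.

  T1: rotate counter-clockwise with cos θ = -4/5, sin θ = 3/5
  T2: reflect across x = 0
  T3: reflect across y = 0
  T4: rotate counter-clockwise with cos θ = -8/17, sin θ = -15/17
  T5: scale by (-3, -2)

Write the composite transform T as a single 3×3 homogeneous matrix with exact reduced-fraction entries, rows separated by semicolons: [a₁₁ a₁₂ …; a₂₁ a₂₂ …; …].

T1 = [-4/5 -3/5 0; 3/5 -4/5 0; 0 0 1]
T2·T1 = [4/5 3/5 0; 3/5 -4/5 0; 0 0 1]
T3·…·T1 = [4/5 3/5 0; -3/5 4/5 0; 0 0 1]
T4·…·T1 = [-77/85 36/85 0; -36/85 -77/85 0; 0 0 1]
T5·…·T1 = [231/85 -108/85 0; 72/85 154/85 0; 0 0 1]

T = [231/85 -108/85 0; 72/85 154/85 0; 0 0 1]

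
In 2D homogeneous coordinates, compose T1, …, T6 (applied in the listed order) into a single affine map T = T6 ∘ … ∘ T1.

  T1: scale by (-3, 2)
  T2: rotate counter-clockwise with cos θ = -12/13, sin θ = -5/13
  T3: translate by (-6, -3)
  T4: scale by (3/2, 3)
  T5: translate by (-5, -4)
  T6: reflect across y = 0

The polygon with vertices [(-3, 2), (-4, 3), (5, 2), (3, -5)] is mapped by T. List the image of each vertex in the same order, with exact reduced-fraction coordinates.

T1 scale by (-3, 2): (-3, 2) → (9, 4); (-4, 3) → (12, 6); (5, 2) → (-15, 4); (3, -5) → (-9, -10)
T2 rotate counter-clockwise with cos θ = -12/13, sin θ = -5/13: (9, 4) → (-88/13, -93/13); (12, 6) → (-114/13, -132/13); (-15, 4) → (200/13, 27/13); (-9, -10) → (58/13, 165/13)
T3 translate by (-6, -3): (-88/13, -93/13) → (-166/13, -132/13); (-114/13, -132/13) → (-192/13, -171/13); (200/13, 27/13) → (122/13, -12/13); (58/13, 165/13) → (-20/13, 126/13)
T4 scale by (3/2, 3): (-166/13, -132/13) → (-249/13, -396/13); (-192/13, -171/13) → (-288/13, -513/13); (122/13, -12/13) → (183/13, -36/13); (-20/13, 126/13) → (-30/13, 378/13)
T5 translate by (-5, -4): (-249/13, -396/13) → (-314/13, -448/13); (-288/13, -513/13) → (-353/13, -565/13); (183/13, -36/13) → (118/13, -88/13); (-30/13, 378/13) → (-95/13, 326/13)
T6 reflect across y = 0: (-314/13, -448/13) → (-314/13, 448/13); (-353/13, -565/13) → (-353/13, 565/13); (118/13, -88/13) → (118/13, 88/13); (-95/13, 326/13) → (-95/13, -326/13)

image vertices: (-314/13, 448/13), (-353/13, 565/13), (118/13, 88/13), (-95/13, -326/13)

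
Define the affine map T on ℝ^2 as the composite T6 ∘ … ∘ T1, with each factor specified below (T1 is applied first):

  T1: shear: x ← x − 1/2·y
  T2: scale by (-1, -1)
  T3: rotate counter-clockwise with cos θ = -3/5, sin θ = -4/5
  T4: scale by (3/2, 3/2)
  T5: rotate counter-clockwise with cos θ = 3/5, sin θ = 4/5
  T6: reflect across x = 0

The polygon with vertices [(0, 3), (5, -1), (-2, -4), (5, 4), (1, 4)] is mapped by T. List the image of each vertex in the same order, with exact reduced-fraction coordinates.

T1 shear: x ← x − 1/2·y: (0, 3) → (-3/2, 3); (5, -1) → (11/2, -1); (-2, -4) → (0, -4); (5, 4) → (3, 4); (1, 4) → (-1, 4)
T2 scale by (-1, -1): (-3/2, 3) → (3/2, -3); (11/2, -1) → (-11/2, 1); (0, -4) → (0, 4); (3, 4) → (-3, -4); (-1, 4) → (1, -4)
T3 rotate counter-clockwise with cos θ = -3/5, sin θ = -4/5: (3/2, -3) → (-33/10, 3/5); (-11/2, 1) → (41/10, 19/5); (0, 4) → (16/5, -12/5); (-3, -4) → (-7/5, 24/5); (1, -4) → (-19/5, 8/5)
T4 scale by (3/2, 3/2): (-33/10, 3/5) → (-99/20, 9/10); (41/10, 19/5) → (123/20, 57/10); (16/5, -12/5) → (24/5, -18/5); (-7/5, 24/5) → (-21/10, 36/5); (-19/5, 8/5) → (-57/10, 12/5)
T5 rotate counter-clockwise with cos θ = 3/5, sin θ = 4/5: (-99/20, 9/10) → (-369/100, -171/50); (123/20, 57/10) → (-87/100, 417/50); (24/5, -18/5) → (144/25, 42/25); (-21/10, 36/5) → (-351/50, 66/25); (-57/10, 12/5) → (-267/50, -78/25)
T6 reflect across x = 0: (-369/100, -171/50) → (369/100, -171/50); (-87/100, 417/50) → (87/100, 417/50); (144/25, 42/25) → (-144/25, 42/25); (-351/50, 66/25) → (351/50, 66/25); (-267/50, -78/25) → (267/50, -78/25)

image vertices: (369/100, -171/50), (87/100, 417/50), (-144/25, 42/25), (351/50, 66/25), (267/50, -78/25)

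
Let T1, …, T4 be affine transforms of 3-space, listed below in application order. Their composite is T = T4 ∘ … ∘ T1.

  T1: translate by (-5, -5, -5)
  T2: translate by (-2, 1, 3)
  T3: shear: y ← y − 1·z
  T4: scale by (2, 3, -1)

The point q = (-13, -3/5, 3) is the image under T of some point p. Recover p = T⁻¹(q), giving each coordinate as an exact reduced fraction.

T1 = [1 0 0 -5; 0 1 0 -5; 0 0 1 -5; 0 0 0 1]
T2·T1 = [1 0 0 -7; 0 1 0 -4; 0 0 1 -2; 0 0 0 1]
T3·…·T1 = [1 0 0 -7; 0 1 -1 -2; 0 0 1 -2; 0 0 0 1]
T4·…·T1 = [2 0 0 -14; 0 3 -3 -6; 0 0 -1 2; 0 0 0 1]
det M = -6; M⁻¹ = [1/2 0 0 7; 0 1/3 -1 4; 0 0 -1 2; 0 0 0 1]
M⁻¹ · (-13, -3/5, 3)ᵀ = (1/2, 4/5, -1)ᵀ

p = (1/2, 4/5, -1)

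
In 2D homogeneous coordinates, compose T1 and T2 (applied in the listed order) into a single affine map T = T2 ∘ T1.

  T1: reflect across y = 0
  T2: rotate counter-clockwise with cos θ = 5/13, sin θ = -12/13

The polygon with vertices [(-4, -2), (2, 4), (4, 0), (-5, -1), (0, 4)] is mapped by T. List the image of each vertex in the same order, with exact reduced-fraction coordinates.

image vertices: (4/13, 58/13), (-38/13, -44/13), (20/13, -48/13), (-1, 5), (-48/13, -20/13)

T1 reflect across y = 0: (-4, -2) → (-4, 2); (2, 4) → (2, -4); (4, 0) → (4, 0); (-5, -1) → (-5, 1); (0, 4) → (0, -4)
T2 rotate counter-clockwise with cos θ = 5/13, sin θ = -12/13: (-4, 2) → (4/13, 58/13); (2, -4) → (-38/13, -44/13); (4, 0) → (20/13, -48/13); (-5, 1) → (-1, 5); (0, -4) → (-48/13, -20/13)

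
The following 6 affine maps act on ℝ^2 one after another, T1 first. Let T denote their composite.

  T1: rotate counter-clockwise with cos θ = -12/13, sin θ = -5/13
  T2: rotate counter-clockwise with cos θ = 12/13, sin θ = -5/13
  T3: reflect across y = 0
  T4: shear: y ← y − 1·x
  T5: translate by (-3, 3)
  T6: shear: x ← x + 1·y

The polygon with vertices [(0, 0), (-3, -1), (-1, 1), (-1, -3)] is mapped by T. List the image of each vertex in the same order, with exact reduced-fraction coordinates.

image vertices: (0, 3), (-1, -1), (1, 3), (-3, -1)

T1 rotate counter-clockwise with cos θ = -12/13, sin θ = -5/13: (0, 0) → (0, 0); (-3, -1) → (31/13, 27/13); (-1, 1) → (17/13, -7/13); (-1, -3) → (-3/13, 41/13)
T2 rotate counter-clockwise with cos θ = 12/13, sin θ = -5/13: (0, 0) → (0, 0); (31/13, 27/13) → (3, 1); (17/13, -7/13) → (1, -1); (-3/13, 41/13) → (1, 3)
T3 reflect across y = 0: (0, 0) → (0, 0); (3, 1) → (3, -1); (1, -1) → (1, 1); (1, 3) → (1, -3)
T4 shear: y ← y − 1·x: (0, 0) → (0, 0); (3, -1) → (3, -4); (1, 1) → (1, 0); (1, -3) → (1, -4)
T5 translate by (-3, 3): (0, 0) → (-3, 3); (3, -4) → (0, -1); (1, 0) → (-2, 3); (1, -4) → (-2, -1)
T6 shear: x ← x + 1·y: (-3, 3) → (0, 3); (0, -1) → (-1, -1); (-2, 3) → (1, 3); (-2, -1) → (-3, -1)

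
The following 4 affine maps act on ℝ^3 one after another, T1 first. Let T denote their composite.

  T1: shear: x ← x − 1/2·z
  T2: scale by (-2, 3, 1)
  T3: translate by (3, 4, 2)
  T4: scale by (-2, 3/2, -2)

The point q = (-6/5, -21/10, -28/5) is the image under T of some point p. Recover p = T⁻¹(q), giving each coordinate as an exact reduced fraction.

p = (8/5, -9/5, 4/5)

T1 = [1 0 -1/2 0; 0 1 0 0; 0 0 1 0; 0 0 0 1]
T2·T1 = [-2 0 1 0; 0 3 0 0; 0 0 1 0; 0 0 0 1]
T3·…·T1 = [-2 0 1 3; 0 3 0 4; 0 0 1 2; 0 0 0 1]
T4·…·T1 = [4 0 -2 -6; 0 9/2 0 6; 0 0 -2 -4; 0 0 0 1]
det M = -36; M⁻¹ = [1/4 0 -1/4 1/2; 0 2/9 0 -4/3; 0 0 -1/2 -2; 0 0 0 1]
M⁻¹ · (-6/5, -21/10, -28/5)ᵀ = (8/5, -9/5, 4/5)ᵀ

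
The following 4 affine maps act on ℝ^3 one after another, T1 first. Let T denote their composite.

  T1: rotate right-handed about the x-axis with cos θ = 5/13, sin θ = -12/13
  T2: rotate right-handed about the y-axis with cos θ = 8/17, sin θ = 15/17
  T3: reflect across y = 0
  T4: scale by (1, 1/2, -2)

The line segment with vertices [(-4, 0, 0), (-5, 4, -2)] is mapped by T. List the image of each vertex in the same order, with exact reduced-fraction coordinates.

T1 rotate right-handed about the x-axis with cos θ = 5/13, sin θ = -12/13: (-4, 0, 0) → (-4, 0, 0); (-5, 4, -2) → (-5, -4/13, -58/13)
T2 rotate right-handed about the y-axis with cos θ = 8/17, sin θ = 15/17: (-4, 0, 0) → (-32/17, 0, 60/17); (-5, -4/13, -58/13) → (-1390/221, -4/13, 511/221)
T3 reflect across y = 0: (-32/17, 0, 60/17) → (-32/17, 0, 60/17); (-1390/221, -4/13, 511/221) → (-1390/221, 4/13, 511/221)
T4 scale by (1, 1/2, -2): (-32/17, 0, 60/17) → (-32/17, 0, -120/17); (-1390/221, 4/13, 511/221) → (-1390/221, 2/13, -1022/221)

image vertices: (-32/17, 0, -120/17), (-1390/221, 2/13, -1022/221)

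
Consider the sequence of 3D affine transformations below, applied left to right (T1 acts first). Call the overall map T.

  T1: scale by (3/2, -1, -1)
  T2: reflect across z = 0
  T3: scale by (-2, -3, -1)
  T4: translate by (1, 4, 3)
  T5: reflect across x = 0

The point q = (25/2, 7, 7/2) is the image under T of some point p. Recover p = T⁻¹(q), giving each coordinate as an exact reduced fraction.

T1 = [3/2 0 0 0; 0 -1 0 0; 0 0 -1 0; 0 0 0 1]
T2·T1 = [3/2 0 0 0; 0 -1 0 0; 0 0 1 0; 0 0 0 1]
T3·…·T1 = [-3 0 0 0; 0 3 0 0; 0 0 -1 0; 0 0 0 1]
T4·…·T1 = [-3 0 0 1; 0 3 0 4; 0 0 -1 3; 0 0 0 1]
T5·…·T1 = [3 0 0 -1; 0 3 0 4; 0 0 -1 3; 0 0 0 1]
det M = -9; M⁻¹ = [1/3 0 0 1/3; 0 1/3 0 -4/3; 0 0 -1 3; 0 0 0 1]
M⁻¹ · (25/2, 7, 7/2)ᵀ = (9/2, 1, -1/2)ᵀ

p = (9/2, 1, -1/2)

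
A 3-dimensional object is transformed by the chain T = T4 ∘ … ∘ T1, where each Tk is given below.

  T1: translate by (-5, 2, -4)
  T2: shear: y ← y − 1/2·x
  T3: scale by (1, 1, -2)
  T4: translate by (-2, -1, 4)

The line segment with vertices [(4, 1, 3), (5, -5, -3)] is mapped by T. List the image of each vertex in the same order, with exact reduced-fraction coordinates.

image vertices: (-3, 5/2, 6), (-2, -4, 18)

T1 translate by (-5, 2, -4): (4, 1, 3) → (-1, 3, -1); (5, -5, -3) → (0, -3, -7)
T2 shear: y ← y − 1/2·x: (-1, 3, -1) → (-1, 7/2, -1); (0, -3, -7) → (0, -3, -7)
T3 scale by (1, 1, -2): (-1, 7/2, -1) → (-1, 7/2, 2); (0, -3, -7) → (0, -3, 14)
T4 translate by (-2, -1, 4): (-1, 7/2, 2) → (-3, 5/2, 6); (0, -3, 14) → (-2, -4, 18)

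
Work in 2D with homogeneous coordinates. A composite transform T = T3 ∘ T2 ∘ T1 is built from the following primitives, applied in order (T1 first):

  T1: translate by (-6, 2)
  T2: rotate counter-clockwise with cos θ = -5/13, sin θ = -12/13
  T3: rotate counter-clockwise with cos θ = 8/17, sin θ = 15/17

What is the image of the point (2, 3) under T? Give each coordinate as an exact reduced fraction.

T1 translate by (-6, 2): (2, 3) → (-4, 5)
T2 rotate counter-clockwise with cos θ = -5/13, sin θ = -12/13: (-4, 5) → (80/13, 23/13)
T3 rotate counter-clockwise with cos θ = 8/17, sin θ = 15/17: (80/13, 23/13) → (295/221, 1384/221)

T(p) = (295/221, 1384/221)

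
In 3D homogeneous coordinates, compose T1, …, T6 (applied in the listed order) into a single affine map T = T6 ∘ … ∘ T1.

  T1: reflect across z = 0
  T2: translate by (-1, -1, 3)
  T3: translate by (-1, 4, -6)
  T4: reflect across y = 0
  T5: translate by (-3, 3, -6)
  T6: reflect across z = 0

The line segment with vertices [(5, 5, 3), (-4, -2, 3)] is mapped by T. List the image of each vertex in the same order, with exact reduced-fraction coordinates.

image vertices: (0, -5, 12), (-9, 2, 12)

T1 reflect across z = 0: (5, 5, 3) → (5, 5, -3); (-4, -2, 3) → (-4, -2, -3)
T2 translate by (-1, -1, 3): (5, 5, -3) → (4, 4, 0); (-4, -2, -3) → (-5, -3, 0)
T3 translate by (-1, 4, -6): (4, 4, 0) → (3, 8, -6); (-5, -3, 0) → (-6, 1, -6)
T4 reflect across y = 0: (3, 8, -6) → (3, -8, -6); (-6, 1, -6) → (-6, -1, -6)
T5 translate by (-3, 3, -6): (3, -8, -6) → (0, -5, -12); (-6, -1, -6) → (-9, 2, -12)
T6 reflect across z = 0: (0, -5, -12) → (0, -5, 12); (-9, 2, -12) → (-9, 2, 12)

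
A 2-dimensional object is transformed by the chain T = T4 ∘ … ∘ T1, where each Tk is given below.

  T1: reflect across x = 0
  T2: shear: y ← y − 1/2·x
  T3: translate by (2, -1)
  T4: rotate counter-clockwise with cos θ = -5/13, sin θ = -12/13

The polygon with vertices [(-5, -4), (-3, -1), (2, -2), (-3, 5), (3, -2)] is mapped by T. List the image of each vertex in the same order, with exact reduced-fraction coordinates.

image vertices: (-125/13, -93/26), (-67/13, -85/26), (-24/13, 10/13), (5/13, -145/26), (-1, 3/2)

T1 reflect across x = 0: (-5, -4) → (5, -4); (-3, -1) → (3, -1); (2, -2) → (-2, -2); (-3, 5) → (3, 5); (3, -2) → (-3, -2)
T2 shear: y ← y − 1/2·x: (5, -4) → (5, -13/2); (3, -1) → (3, -5/2); (-2, -2) → (-2, -1); (3, 5) → (3, 7/2); (-3, -2) → (-3, -1/2)
T3 translate by (2, -1): (5, -13/2) → (7, -15/2); (3, -5/2) → (5, -7/2); (-2, -1) → (0, -2); (3, 7/2) → (5, 5/2); (-3, -1/2) → (-1, -3/2)
T4 rotate counter-clockwise with cos θ = -5/13, sin θ = -12/13: (7, -15/2) → (-125/13, -93/26); (5, -7/2) → (-67/13, -85/26); (0, -2) → (-24/13, 10/13); (5, 5/2) → (5/13, -145/26); (-1, -3/2) → (-1, 3/2)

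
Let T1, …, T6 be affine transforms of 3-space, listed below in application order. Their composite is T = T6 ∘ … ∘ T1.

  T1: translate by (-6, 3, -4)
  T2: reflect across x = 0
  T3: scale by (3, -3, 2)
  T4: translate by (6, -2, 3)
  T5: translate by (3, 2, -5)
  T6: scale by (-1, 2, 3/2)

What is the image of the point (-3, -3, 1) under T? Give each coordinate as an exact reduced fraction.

T(p) = (-36, 0, -12)

T1 translate by (-6, 3, -4): (-3, -3, 1) → (-9, 0, -3)
T2 reflect across x = 0: (-9, 0, -3) → (9, 0, -3)
T3 scale by (3, -3, 2): (9, 0, -3) → (27, 0, -6)
T4 translate by (6, -2, 3): (27, 0, -6) → (33, -2, -3)
T5 translate by (3, 2, -5): (33, -2, -3) → (36, 0, -8)
T6 scale by (-1, 2, 3/2): (36, 0, -8) → (-36, 0, -12)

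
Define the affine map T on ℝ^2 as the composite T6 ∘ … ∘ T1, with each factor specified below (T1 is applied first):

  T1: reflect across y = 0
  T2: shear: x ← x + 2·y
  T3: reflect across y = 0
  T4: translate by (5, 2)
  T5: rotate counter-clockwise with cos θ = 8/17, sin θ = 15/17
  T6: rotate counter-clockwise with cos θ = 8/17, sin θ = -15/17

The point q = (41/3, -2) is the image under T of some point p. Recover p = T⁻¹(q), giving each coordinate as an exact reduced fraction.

p = (2/3, -4)

T1 = [1 0 0; 0 -1 0; 0 0 1]
T2·T1 = [1 -2 0; 0 -1 0; 0 0 1]
T3·…·T1 = [1 -2 0; 0 1 0; 0 0 1]
T4·…·T1 = [1 -2 5; 0 1 2; 0 0 1]
T5·…·T1 = [8/17 -31/17 10/17; 15/17 -22/17 91/17; 0 0 1]
T6·…·T1 = [1 -2 5; 0 1 2; 0 0 1]
det M = 1; M⁻¹ = [1 2 -9; 0 1 -2; 0 0 1]
M⁻¹ · (41/3, -2)ᵀ = (2/3, -4)ᵀ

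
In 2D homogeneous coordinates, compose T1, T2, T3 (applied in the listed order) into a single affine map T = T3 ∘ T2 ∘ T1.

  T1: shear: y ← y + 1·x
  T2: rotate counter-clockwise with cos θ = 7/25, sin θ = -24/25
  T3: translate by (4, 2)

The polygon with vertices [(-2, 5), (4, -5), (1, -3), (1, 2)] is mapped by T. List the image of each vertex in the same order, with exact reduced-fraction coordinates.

T1 shear: y ← y + 1·x: (-2, 5) → (-2, 3); (4, -5) → (4, -1); (1, -3) → (1, -2); (1, 2) → (1, 3)
T2 rotate counter-clockwise with cos θ = 7/25, sin θ = -24/25: (-2, 3) → (58/25, 69/25); (4, -1) → (4/25, -103/25); (1, -2) → (-41/25, -38/25); (1, 3) → (79/25, -3/25)
T3 translate by (4, 2): (58/25, 69/25) → (158/25, 119/25); (4/25, -103/25) → (104/25, -53/25); (-41/25, -38/25) → (59/25, 12/25); (79/25, -3/25) → (179/25, 47/25)

image vertices: (158/25, 119/25), (104/25, -53/25), (59/25, 12/25), (179/25, 47/25)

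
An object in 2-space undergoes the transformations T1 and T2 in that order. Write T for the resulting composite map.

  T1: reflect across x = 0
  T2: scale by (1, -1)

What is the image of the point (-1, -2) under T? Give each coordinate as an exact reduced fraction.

T1 reflect across x = 0: (-1, -2) → (1, -2)
T2 scale by (1, -1): (1, -2) → (1, 2)

T(p) = (1, 2)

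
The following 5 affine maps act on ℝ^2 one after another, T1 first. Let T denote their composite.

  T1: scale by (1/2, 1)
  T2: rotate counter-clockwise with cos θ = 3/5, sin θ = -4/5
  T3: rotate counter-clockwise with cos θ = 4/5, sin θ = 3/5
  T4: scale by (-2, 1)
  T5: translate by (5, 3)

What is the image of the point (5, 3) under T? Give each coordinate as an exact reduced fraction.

T(p) = (-37/25, 259/50)

T1 scale by (1/2, 1): (5, 3) → (5/2, 3)
T2 rotate counter-clockwise with cos θ = 3/5, sin θ = -4/5: (5/2, 3) → (39/10, -1/5)
T3 rotate counter-clockwise with cos θ = 4/5, sin θ = 3/5: (39/10, -1/5) → (81/25, 109/50)
T4 scale by (-2, 1): (81/25, 109/50) → (-162/25, 109/50)
T5 translate by (5, 3): (-162/25, 109/50) → (-37/25, 259/50)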